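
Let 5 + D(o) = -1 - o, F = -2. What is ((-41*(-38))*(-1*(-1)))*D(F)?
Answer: -6232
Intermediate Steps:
D(o) = -6 - o (D(o) = -5 + (-1 - o) = -6 - o)
((-41*(-38))*(-1*(-1)))*D(F) = ((-41*(-38))*(-1*(-1)))*(-6 - 1*(-2)) = (1558*1)*(-6 + 2) = 1558*(-4) = -6232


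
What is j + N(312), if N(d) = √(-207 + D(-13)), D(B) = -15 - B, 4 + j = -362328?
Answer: -362332 + I*√209 ≈ -3.6233e+5 + 14.457*I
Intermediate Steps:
j = -362332 (j = -4 - 362328 = -362332)
N(d) = I*√209 (N(d) = √(-207 + (-15 - 1*(-13))) = √(-207 + (-15 + 13)) = √(-207 - 2) = √(-209) = I*√209)
j + N(312) = -362332 + I*√209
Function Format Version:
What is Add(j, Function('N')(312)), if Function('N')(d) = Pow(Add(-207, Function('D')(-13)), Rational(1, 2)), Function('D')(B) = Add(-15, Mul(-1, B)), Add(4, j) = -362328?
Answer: Add(-362332, Mul(I, Pow(209, Rational(1, 2)))) ≈ Add(-3.6233e+5, Mul(14.457, I))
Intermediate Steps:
j = -362332 (j = Add(-4, -362328) = -362332)
Function('N')(d) = Mul(I, Pow(209, Rational(1, 2))) (Function('N')(d) = Pow(Add(-207, Add(-15, Mul(-1, -13))), Rational(1, 2)) = Pow(Add(-207, Add(-15, 13)), Rational(1, 2)) = Pow(Add(-207, -2), Rational(1, 2)) = Pow(-209, Rational(1, 2)) = Mul(I, Pow(209, Rational(1, 2))))
Add(j, Function('N')(312)) = Add(-362332, Mul(I, Pow(209, Rational(1, 2))))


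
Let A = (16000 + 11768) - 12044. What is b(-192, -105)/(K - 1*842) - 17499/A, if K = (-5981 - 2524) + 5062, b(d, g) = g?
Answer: -14666439/13475468 ≈ -1.0884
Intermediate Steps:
K = -3443 (K = -8505 + 5062 = -3443)
A = 15724 (A = 27768 - 12044 = 15724)
b(-192, -105)/(K - 1*842) - 17499/A = -105/(-3443 - 1*842) - 17499/15724 = -105/(-3443 - 842) - 17499*1/15724 = -105/(-4285) - 17499/15724 = -105*(-1/4285) - 17499/15724 = 21/857 - 17499/15724 = -14666439/13475468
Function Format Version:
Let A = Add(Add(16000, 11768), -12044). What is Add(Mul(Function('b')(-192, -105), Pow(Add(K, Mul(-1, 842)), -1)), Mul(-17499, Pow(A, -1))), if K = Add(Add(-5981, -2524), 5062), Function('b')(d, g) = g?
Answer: Rational(-14666439, 13475468) ≈ -1.0884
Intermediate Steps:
K = -3443 (K = Add(-8505, 5062) = -3443)
A = 15724 (A = Add(27768, -12044) = 15724)
Add(Mul(Function('b')(-192, -105), Pow(Add(K, Mul(-1, 842)), -1)), Mul(-17499, Pow(A, -1))) = Add(Mul(-105, Pow(Add(-3443, Mul(-1, 842)), -1)), Mul(-17499, Pow(15724, -1))) = Add(Mul(-105, Pow(Add(-3443, -842), -1)), Mul(-17499, Rational(1, 15724))) = Add(Mul(-105, Pow(-4285, -1)), Rational(-17499, 15724)) = Add(Mul(-105, Rational(-1, 4285)), Rational(-17499, 15724)) = Add(Rational(21, 857), Rational(-17499, 15724)) = Rational(-14666439, 13475468)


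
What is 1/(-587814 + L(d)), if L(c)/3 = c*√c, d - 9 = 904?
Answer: -195938/112891954041 - 913*√913/112891954041 ≈ -1.9800e-6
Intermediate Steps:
d = 913 (d = 9 + 904 = 913)
L(c) = 3*c^(3/2) (L(c) = 3*(c*√c) = 3*c^(3/2))
1/(-587814 + L(d)) = 1/(-587814 + 3*913^(3/2)) = 1/(-587814 + 3*(913*√913)) = 1/(-587814 + 2739*√913)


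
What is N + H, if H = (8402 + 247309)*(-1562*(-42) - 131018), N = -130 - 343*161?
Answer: -16727134707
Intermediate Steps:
N = -55353 (N = -130 - 55223 = -55353)
H = -16727079354 (H = 255711*(65604 - 131018) = 255711*(-65414) = -16727079354)
N + H = -55353 - 16727079354 = -16727134707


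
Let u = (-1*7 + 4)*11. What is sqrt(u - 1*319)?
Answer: 4*I*sqrt(22) ≈ 18.762*I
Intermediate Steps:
u = -33 (u = (-7 + 4)*11 = -3*11 = -33)
sqrt(u - 1*319) = sqrt(-33 - 1*319) = sqrt(-33 - 319) = sqrt(-352) = 4*I*sqrt(22)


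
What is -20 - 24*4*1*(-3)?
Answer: 268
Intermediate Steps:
-20 - 24*4*1*(-3) = -20 - 96*(-3) = -20 - 24*(-12) = -20 + 288 = 268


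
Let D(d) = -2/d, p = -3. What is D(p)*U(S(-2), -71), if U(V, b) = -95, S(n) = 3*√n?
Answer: -190/3 ≈ -63.333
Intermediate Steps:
D(p)*U(S(-2), -71) = -2/(-3)*(-95) = -2*(-⅓)*(-95) = (⅔)*(-95) = -190/3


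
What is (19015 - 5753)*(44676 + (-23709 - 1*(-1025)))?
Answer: 291657904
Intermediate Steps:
(19015 - 5753)*(44676 + (-23709 - 1*(-1025))) = 13262*(44676 + (-23709 + 1025)) = 13262*(44676 - 22684) = 13262*21992 = 291657904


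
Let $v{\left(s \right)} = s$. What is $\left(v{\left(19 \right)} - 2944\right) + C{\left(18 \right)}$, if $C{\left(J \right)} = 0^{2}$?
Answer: $-2925$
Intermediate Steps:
$C{\left(J \right)} = 0$
$\left(v{\left(19 \right)} - 2944\right) + C{\left(18 \right)} = \left(19 - 2944\right) + 0 = -2925 + 0 = -2925$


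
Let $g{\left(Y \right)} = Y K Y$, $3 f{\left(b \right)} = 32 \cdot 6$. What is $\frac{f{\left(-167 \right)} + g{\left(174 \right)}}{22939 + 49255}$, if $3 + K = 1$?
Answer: $- \frac{30244}{36097} \approx -0.83785$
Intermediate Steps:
$K = -2$ ($K = -3 + 1 = -2$)
$f{\left(b \right)} = 64$ ($f{\left(b \right)} = \frac{32 \cdot 6}{3} = \frac{1}{3} \cdot 192 = 64$)
$g{\left(Y \right)} = - 2 Y^{2}$ ($g{\left(Y \right)} = Y \left(-2\right) Y = - 2 Y Y = - 2 Y^{2}$)
$\frac{f{\left(-167 \right)} + g{\left(174 \right)}}{22939 + 49255} = \frac{64 - 2 \cdot 174^{2}}{22939 + 49255} = \frac{64 - 60552}{72194} = \left(64 - 60552\right) \frac{1}{72194} = \left(-60488\right) \frac{1}{72194} = - \frac{30244}{36097}$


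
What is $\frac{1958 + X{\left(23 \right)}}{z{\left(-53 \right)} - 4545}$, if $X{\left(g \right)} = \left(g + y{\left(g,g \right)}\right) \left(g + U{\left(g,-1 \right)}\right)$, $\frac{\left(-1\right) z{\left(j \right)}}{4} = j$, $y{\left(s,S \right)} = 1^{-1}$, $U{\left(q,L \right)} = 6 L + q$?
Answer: $- \frac{2918}{4333} \approx -0.67344$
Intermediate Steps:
$U{\left(q,L \right)} = q + 6 L$
$y{\left(s,S \right)} = 1$
$z{\left(j \right)} = - 4 j$
$X{\left(g \right)} = \left(1 + g\right) \left(-6 + 2 g\right)$ ($X{\left(g \right)} = \left(g + 1\right) \left(g + \left(g + 6 \left(-1\right)\right)\right) = \left(1 + g\right) \left(g + \left(g - 6\right)\right) = \left(1 + g\right) \left(g + \left(-6 + g\right)\right) = \left(1 + g\right) \left(-6 + 2 g\right)$)
$\frac{1958 + X{\left(23 \right)}}{z{\left(-53 \right)} - 4545} = \frac{1958 - \left(98 - 1058\right)}{\left(-4\right) \left(-53\right) - 4545} = \frac{1958 - -960}{212 - 4545} = \frac{1958 - -960}{-4333} = \left(1958 + 960\right) \left(- \frac{1}{4333}\right) = 2918 \left(- \frac{1}{4333}\right) = - \frac{2918}{4333}$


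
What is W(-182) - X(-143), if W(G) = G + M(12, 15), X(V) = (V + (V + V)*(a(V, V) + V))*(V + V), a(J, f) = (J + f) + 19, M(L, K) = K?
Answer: 33495295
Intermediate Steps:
a(J, f) = 19 + J + f
X(V) = 2*V*(V + 2*V*(19 + 3*V)) (X(V) = (V + (V + V)*((19 + V + V) + V))*(V + V) = (V + (2*V)*((19 + 2*V) + V))*(2*V) = (V + (2*V)*(19 + 3*V))*(2*V) = (V + 2*V*(19 + 3*V))*(2*V) = 2*V*(V + 2*V*(19 + 3*V)))
W(G) = 15 + G (W(G) = G + 15 = 15 + G)
W(-182) - X(-143) = (15 - 182) - (-143)**2*(78 + 12*(-143)) = -167 - 20449*(78 - 1716) = -167 - 20449*(-1638) = -167 - 1*(-33495462) = -167 + 33495462 = 33495295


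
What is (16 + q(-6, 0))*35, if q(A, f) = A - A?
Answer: 560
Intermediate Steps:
q(A, f) = 0
(16 + q(-6, 0))*35 = (16 + 0)*35 = 16*35 = 560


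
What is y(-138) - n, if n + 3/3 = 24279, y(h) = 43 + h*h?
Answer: -5191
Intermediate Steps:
y(h) = 43 + h**2
n = 24278 (n = -1 + 24279 = 24278)
y(-138) - n = (43 + (-138)**2) - 1*24278 = (43 + 19044) - 24278 = 19087 - 24278 = -5191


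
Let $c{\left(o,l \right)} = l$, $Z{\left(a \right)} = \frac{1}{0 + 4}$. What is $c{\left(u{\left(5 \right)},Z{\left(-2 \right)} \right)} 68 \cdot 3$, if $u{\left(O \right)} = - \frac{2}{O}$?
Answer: $51$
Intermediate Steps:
$Z{\left(a \right)} = \frac{1}{4}$
$c{\left(u{\left(5 \right)},Z{\left(-2 \right)} \right)} 68 \cdot 3 = \frac{1}{4} \cdot 68 \cdot 3 = 17 \cdot 3 = 51$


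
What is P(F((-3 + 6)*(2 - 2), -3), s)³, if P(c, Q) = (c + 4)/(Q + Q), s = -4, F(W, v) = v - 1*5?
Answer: ⅛ ≈ 0.12500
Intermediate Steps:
F(W, v) = -5 + v (F(W, v) = v - 5 = -5 + v)
P(c, Q) = (4 + c)/(2*Q) (P(c, Q) = (4 + c)/((2*Q)) = (4 + c)*(1/(2*Q)) = (4 + c)/(2*Q))
P(F((-3 + 6)*(2 - 2), -3), s)³ = ((½)*(4 + (-5 - 3))/(-4))³ = ((½)*(-¼)*(4 - 8))³ = ((½)*(-¼)*(-4))³ = (½)³ = ⅛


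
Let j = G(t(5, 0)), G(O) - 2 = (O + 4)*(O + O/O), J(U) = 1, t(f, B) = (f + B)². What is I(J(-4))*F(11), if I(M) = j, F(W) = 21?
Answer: 15876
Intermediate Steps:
t(f, B) = (B + f)²
G(O) = 2 + (1 + O)*(4 + O) (G(O) = 2 + (O + 4)*(O + O/O) = 2 + (4 + O)*(O + 1) = 2 + (4 + O)*(1 + O) = 2 + (1 + O)*(4 + O))
j = 756 (j = 6 + ((0 + 5)²)² + 5*(0 + 5)² = 6 + (5²)² + 5*5² = 6 + 25² + 5*25 = 6 + 625 + 125 = 756)
I(M) = 756
I(J(-4))*F(11) = 756*21 = 15876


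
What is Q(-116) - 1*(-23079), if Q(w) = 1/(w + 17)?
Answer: 2284820/99 ≈ 23079.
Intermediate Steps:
Q(w) = 1/(17 + w)
Q(-116) - 1*(-23079) = 1/(17 - 116) - 1*(-23079) = 1/(-99) + 23079 = -1/99 + 23079 = 2284820/99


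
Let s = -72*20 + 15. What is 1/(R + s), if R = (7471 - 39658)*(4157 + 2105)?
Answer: -1/201556419 ≈ -4.9614e-9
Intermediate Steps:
R = -201554994 (R = -32187*6262 = -201554994)
s = -1425 (s = -1440 + 15 = -1425)
1/(R + s) = 1/(-201554994 - 1425) = 1/(-201556419) = -1/201556419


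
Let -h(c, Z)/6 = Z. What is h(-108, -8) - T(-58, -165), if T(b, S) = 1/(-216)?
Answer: 10369/216 ≈ 48.005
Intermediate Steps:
h(c, Z) = -6*Z
T(b, S) = -1/216
h(-108, -8) - T(-58, -165) = -6*(-8) - 1*(-1/216) = 48 + 1/216 = 10369/216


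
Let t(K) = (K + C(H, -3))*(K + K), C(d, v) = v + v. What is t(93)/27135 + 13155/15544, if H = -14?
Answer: 1009111/699480 ≈ 1.4427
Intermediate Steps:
C(d, v) = 2*v
t(K) = 2*K*(-6 + K) (t(K) = (K + 2*(-3))*(K + K) = (K - 6)*(2*K) = (-6 + K)*(2*K) = 2*K*(-6 + K))
t(93)/27135 + 13155/15544 = (2*93*(-6 + 93))/27135 + 13155/15544 = (2*93*87)*(1/27135) + 13155*(1/15544) = 16182*(1/27135) + 13155/15544 = 1798/3015 + 13155/15544 = 1009111/699480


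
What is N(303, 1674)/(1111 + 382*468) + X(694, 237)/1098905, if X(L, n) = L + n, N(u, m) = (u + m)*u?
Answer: 658445635852/197678723735 ≈ 3.3309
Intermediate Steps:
N(u, m) = u*(m + u) (N(u, m) = (m + u)*u = u*(m + u))
N(303, 1674)/(1111 + 382*468) + X(694, 237)/1098905 = (303*(1674 + 303))/(1111 + 382*468) + (694 + 237)/1098905 = (303*1977)/(1111 + 178776) + 931*(1/1098905) = 599031/179887 + 931/1098905 = 658445635852/197678723735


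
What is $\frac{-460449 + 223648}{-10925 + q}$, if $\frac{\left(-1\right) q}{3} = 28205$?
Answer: $\frac{236801}{95540} \approx 2.4786$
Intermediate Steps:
$q = -84615$ ($q = \left(-3\right) 28205 = -84615$)
$\frac{-460449 + 223648}{-10925 + q} = \frac{-460449 + 223648}{-10925 - 84615} = - \frac{236801}{-95540} = \left(-236801\right) \left(- \frac{1}{95540}\right) = \frac{236801}{95540}$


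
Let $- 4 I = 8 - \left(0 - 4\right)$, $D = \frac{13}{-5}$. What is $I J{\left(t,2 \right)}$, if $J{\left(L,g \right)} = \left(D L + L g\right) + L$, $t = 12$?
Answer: $- \frac{72}{5} \approx -14.4$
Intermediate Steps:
$D = - \frac{13}{5}$ ($D = 13 \left(- \frac{1}{5}\right) = - \frac{13}{5} \approx -2.6$)
$J{\left(L,g \right)} = - \frac{8 L}{5} + L g$ ($J{\left(L,g \right)} = \left(- \frac{13 L}{5} + L g\right) + L = - \frac{8 L}{5} + L g$)
$I = -3$ ($I = - \frac{8 - \left(0 - 4\right)}{4} = - \frac{8 - -4}{4} = - \frac{8 + 4}{4} = \left(- \frac{1}{4}\right) 12 = -3$)
$I J{\left(t,2 \right)} = - 3 \cdot \frac{1}{5} \cdot 12 \left(-8 + 5 \cdot 2\right) = - 3 \cdot \frac{1}{5} \cdot 12 \left(-8 + 10\right) = - 3 \cdot \frac{1}{5} \cdot 12 \cdot 2 = \left(-3\right) \frac{24}{5} = - \frac{72}{5}$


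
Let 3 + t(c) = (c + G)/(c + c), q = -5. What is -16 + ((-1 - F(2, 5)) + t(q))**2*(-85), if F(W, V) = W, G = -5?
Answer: -2141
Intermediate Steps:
t(c) = -3 + (-5 + c)/(2*c) (t(c) = -3 + (c - 5)/(c + c) = -3 + (-5 + c)/((2*c)) = -3 + (-5 + c)*(1/(2*c)) = -3 + (-5 + c)/(2*c))
-16 + ((-1 - F(2, 5)) + t(q))**2*(-85) = -16 + ((-1 - 1*2) + (5/2)*(-1 - 1*(-5))/(-5))**2*(-85) = -16 + ((-1 - 2) + (5/2)*(-1/5)*(-1 + 5))**2*(-85) = -16 + (-3 + (5/2)*(-1/5)*4)**2*(-85) = -16 + (-3 - 2)**2*(-85) = -16 + (-5)**2*(-85) = -16 + 25*(-85) = -16 - 2125 = -2141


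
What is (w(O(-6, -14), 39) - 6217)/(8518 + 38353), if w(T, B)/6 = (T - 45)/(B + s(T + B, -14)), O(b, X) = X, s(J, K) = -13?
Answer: -80998/609323 ≈ -0.13293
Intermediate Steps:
w(T, B) = 6*(-45 + T)/(-13 + B) (w(T, B) = 6*((T - 45)/(B - 13)) = 6*((-45 + T)/(-13 + B)) = 6*(-45 + T)/(-13 + B))
(w(O(-6, -14), 39) - 6217)/(8518 + 38353) = (6*(-45 - 14)/(-13 + 39) - 6217)/(8518 + 38353) = (6*(-59)/26 - 6217)/46871 = (6*(1/26)*(-59) - 6217)*(1/46871) = (-177/13 - 6217)*(1/46871) = -80998/13*1/46871 = -80998/609323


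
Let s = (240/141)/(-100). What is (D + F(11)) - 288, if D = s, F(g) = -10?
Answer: -70034/235 ≈ -298.02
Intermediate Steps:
s = -4/235 (s = (240*(1/141))*(-1/100) = (80/47)*(-1/100) = -4/235 ≈ -0.017021)
D = -4/235 ≈ -0.017021
(D + F(11)) - 288 = (-4/235 - 10) - 288 = -2354/235 - 288 = -70034/235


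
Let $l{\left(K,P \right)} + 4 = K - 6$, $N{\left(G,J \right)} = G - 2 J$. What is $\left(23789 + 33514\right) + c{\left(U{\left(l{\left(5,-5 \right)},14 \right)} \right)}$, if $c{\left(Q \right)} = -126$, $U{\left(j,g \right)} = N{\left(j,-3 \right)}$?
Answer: $57177$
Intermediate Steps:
$l{\left(K,P \right)} = -10 + K$ ($l{\left(K,P \right)} = -4 + \left(K - 6\right) = -4 + \left(-6 + K\right) = -10 + K$)
$U{\left(j,g \right)} = 6 + j$ ($U{\left(j,g \right)} = j - -6 = j + 6 = 6 + j$)
$\left(23789 + 33514\right) + c{\left(U{\left(l{\left(5,-5 \right)},14 \right)} \right)} = \left(23789 + 33514\right) - 126 = 57303 - 126 = 57177$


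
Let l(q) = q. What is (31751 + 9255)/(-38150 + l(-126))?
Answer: -2929/2734 ≈ -1.0713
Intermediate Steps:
(31751 + 9255)/(-38150 + l(-126)) = (31751 + 9255)/(-38150 - 126) = 41006/(-38276) = 41006*(-1/38276) = -2929/2734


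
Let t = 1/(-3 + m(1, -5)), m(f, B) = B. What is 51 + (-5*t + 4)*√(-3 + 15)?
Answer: 51 + 37*√3/4 ≈ 67.021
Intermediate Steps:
t = -⅛ (t = 1/(-3 - 5) = 1/(-8) = -⅛ ≈ -0.12500)
51 + (-5*t + 4)*√(-3 + 15) = 51 + (-5*(-⅛) + 4)*√(-3 + 15) = 51 + (5/8 + 4)*√12 = 51 + 37*(2*√3)/8 = 51 + 37*√3/4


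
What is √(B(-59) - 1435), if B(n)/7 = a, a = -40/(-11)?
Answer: I*√170555/11 ≈ 37.544*I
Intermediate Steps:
a = 40/11 (a = -40*(-1/11) = 40/11 ≈ 3.6364)
B(n) = 280/11 (B(n) = 7*(40/11) = 280/11)
√(B(-59) - 1435) = √(280/11 - 1435) = √(-15505/11) = I*√170555/11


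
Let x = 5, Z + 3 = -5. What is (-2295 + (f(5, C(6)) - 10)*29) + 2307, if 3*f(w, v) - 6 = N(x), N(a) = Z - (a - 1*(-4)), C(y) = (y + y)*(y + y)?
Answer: -1153/3 ≈ -384.33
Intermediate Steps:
Z = -8 (Z = -3 - 5 = -8)
C(y) = 4*y² (C(y) = (2*y)*(2*y) = 4*y²)
N(a) = -12 - a (N(a) = -8 - (a - 1*(-4)) = -8 - (a + 4) = -8 - (4 + a) = -8 + (-4 - a) = -12 - a)
f(w, v) = -11/3 (f(w, v) = 2 + (-12 - 1*5)/3 = 2 + (-12 - 5)/3 = 2 + (⅓)*(-17) = 2 - 17/3 = -11/3)
(-2295 + (f(5, C(6)) - 10)*29) + 2307 = (-2295 + (-11/3 - 10)*29) + 2307 = (-2295 - 41/3*29) + 2307 = (-2295 - 1189/3) + 2307 = -8074/3 + 2307 = -1153/3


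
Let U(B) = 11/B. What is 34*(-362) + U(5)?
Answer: -61529/5 ≈ -12306.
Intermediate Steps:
34*(-362) + U(5) = 34*(-362) + 11/5 = -12308 + 11*(⅕) = -12308 + 11/5 = -61529/5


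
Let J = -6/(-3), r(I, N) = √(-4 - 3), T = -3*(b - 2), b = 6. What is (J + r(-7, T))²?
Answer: (2 + I*√7)² ≈ -3.0 + 10.583*I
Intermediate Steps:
T = -12 (T = -3*(6 - 2) = -3*4 = -12)
r(I, N) = I*√7 (r(I, N) = √(-7) = I*√7)
J = 2 (J = -6*(-⅓) = 2)
(J + r(-7, T))² = (2 + I*√7)²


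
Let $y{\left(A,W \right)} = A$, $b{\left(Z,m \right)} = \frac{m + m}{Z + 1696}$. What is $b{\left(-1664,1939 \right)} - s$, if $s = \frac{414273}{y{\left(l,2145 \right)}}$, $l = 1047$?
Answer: $- \frac{1532745}{5584} \approx -274.49$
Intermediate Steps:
$b{\left(Z,m \right)} = \frac{2 m}{1696 + Z}$
$s = \frac{138091}{349}$ ($s = \frac{414273}{1047} = 414273 \cdot \frac{1}{1047} = \frac{138091}{349} \approx 395.68$)
$b{\left(-1664,1939 \right)} - s = 2 \cdot 1939 \frac{1}{1696 - 1664} - \frac{138091}{349} = 2 \cdot 1939 \cdot \frac{1}{32} - \frac{138091}{349} = \frac{1939}{16} - \frac{138091}{349} = - \frac{1532745}{5584}$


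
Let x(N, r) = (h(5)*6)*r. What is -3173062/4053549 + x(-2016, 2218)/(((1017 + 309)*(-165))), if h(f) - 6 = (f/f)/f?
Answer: -285747483764/246354440475 ≈ -1.1599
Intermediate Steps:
h(f) = 6 + 1/f (h(f) = 6 + (f/f)/f = 6 + 1/f)
x(N, r) = 186*r/5 (x(N, r) = ((6 + 1/5)*6)*r = ((6 + ⅕)*6)*r = ((31/5)*6)*r = 186*r/5)
-3173062/4053549 + x(-2016, 2218)/(((1017 + 309)*(-165))) = -3173062/4053549 + ((186/5)*2218)/(((1017 + 309)*(-165))) = -3173062*1/4053549 + 412548/(5*((1326*(-165)))) = -3173062/4053549 + (412548/5)/(-218790) = -3173062/4053549 + (412548/5)*(-1/218790) = -3173062/4053549 - 68758/182325 = -285747483764/246354440475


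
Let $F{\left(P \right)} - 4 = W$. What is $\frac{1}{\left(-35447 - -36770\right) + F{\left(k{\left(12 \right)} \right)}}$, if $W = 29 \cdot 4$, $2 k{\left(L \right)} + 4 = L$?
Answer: $\frac{1}{1443} \approx 0.000693$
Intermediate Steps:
$k{\left(L \right)} = -2 + \frac{L}{2}$
$W = 116$
$F{\left(P \right)} = 120$ ($F{\left(P \right)} = 4 + 116 = 120$)
$\frac{1}{\left(-35447 - -36770\right) + F{\left(k{\left(12 \right)} \right)}} = \frac{1}{\left(-35447 - -36770\right) + 120} = \frac{1}{\left(-35447 + 36770\right) + 120} = \frac{1}{1323 + 120} = \frac{1}{1443}$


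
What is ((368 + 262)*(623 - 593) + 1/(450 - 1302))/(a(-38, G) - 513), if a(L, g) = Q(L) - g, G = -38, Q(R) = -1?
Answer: -16102799/405552 ≈ -39.706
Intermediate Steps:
a(L, g) = -1 - g
((368 + 262)*(623 - 593) + 1/(450 - 1302))/(a(-38, G) - 513) = ((368 + 262)*(623 - 593) + 1/(450 - 1302))/((-1 - 1*(-38)) - 513) = (630*30 + 1/(-852))/((-1 + 38) - 513) = (18900 - 1/852)/(37 - 513) = (16102799/852)/(-476) = (16102799/852)*(-1/476) = -16102799/405552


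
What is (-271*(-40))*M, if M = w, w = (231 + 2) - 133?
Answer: 1084000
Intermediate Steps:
w = 100 (w = 233 - 133 = 100)
M = 100
(-271*(-40))*M = -271*(-40)*100 = 10840*100 = 1084000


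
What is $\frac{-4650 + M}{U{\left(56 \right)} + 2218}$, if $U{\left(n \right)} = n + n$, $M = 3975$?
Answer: $- \frac{135}{466} \approx -0.2897$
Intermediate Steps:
$U{\left(n \right)} = 2 n$
$\frac{-4650 + M}{U{\left(56 \right)} + 2218} = \frac{-4650 + 3975}{2 \cdot 56 + 2218} = - \frac{675}{112 + 2218} = - \frac{675}{2330} = \left(-675\right) \frac{1}{2330} = - \frac{135}{466}$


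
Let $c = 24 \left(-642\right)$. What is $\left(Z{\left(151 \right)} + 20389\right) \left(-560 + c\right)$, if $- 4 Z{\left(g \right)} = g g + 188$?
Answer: $-233799464$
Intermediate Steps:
$c = -15408$
$Z{\left(g \right)} = -47 - \frac{g^{2}}{4}$ ($Z{\left(g \right)} = - \frac{g g + 188}{4} = - \frac{g^{2} + 188}{4} = - \frac{188 + g^{2}}{4} = -47 - \frac{g^{2}}{4}$)
$\left(Z{\left(151 \right)} + 20389\right) \left(-560 + c\right) = \left(\left(-47 - \frac{151^{2}}{4}\right) + 20389\right) \left(-560 - 15408\right) = \left(\left(-47 - \frac{22801}{4}\right) + 20389\right) \left(-15968\right) = \left(- \frac{22989}{4} + 20389\right) \left(-15968\right) = \frac{58567}{4} \left(-15968\right) = -233799464$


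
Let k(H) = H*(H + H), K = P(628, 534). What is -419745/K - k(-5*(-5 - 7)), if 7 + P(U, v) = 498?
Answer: -3954945/491 ≈ -8054.9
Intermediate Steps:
P(U, v) = 491 (P(U, v) = -7 + 498 = 491)
K = 491
k(H) = 2*H² (k(H) = H*(2*H) = 2*H²)
-419745/K - k(-5*(-5 - 7)) = -419745/491 - 2*(-5*(-5 - 7))² = -419745*1/491 - 2*(-5*(-12))² = -419745/491 - 2*60² = -419745/491 - 2*3600 = -419745/491 - 1*7200 = -419745/491 - 7200 = -3954945/491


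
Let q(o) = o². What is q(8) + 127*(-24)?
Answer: -2984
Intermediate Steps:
q(8) + 127*(-24) = 8² + 127*(-24) = 64 - 3048 = -2984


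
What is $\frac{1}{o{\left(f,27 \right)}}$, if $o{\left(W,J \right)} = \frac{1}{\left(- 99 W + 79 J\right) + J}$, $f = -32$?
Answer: $5328$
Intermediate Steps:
$o{\left(W,J \right)} = \frac{1}{- 99 W + 80 J}$
$\frac{1}{o{\left(f,27 \right)}} = \frac{1}{\frac{1}{\left(-99\right) \left(-32\right) + 80 \cdot 27}} = \frac{1}{\frac{1}{3168 + 2160}} = \frac{1}{\frac{1}{5328}} = 5328$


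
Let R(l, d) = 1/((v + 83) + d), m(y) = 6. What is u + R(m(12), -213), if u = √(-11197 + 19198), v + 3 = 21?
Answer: -1/112 + 3*√889 ≈ 89.439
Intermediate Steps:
v = 18 (v = -3 + 21 = 18)
u = 3*√889 (u = √8001 = 3*√889 ≈ 89.448)
R(l, d) = 1/(101 + d) (R(l, d) = 1/((18 + 83) + d) = 1/(101 + d))
u + R(m(12), -213) = 3*√889 + 1/(101 - 213) = 3*√889 + 1/(-112) = 3*√889 - 1/112 = -1/112 + 3*√889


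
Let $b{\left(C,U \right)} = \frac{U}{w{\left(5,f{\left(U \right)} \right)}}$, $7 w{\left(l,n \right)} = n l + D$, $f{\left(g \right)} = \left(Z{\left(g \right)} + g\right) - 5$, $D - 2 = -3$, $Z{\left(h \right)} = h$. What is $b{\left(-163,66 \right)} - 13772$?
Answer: $- \frac{4365493}{317} \approx -13771.0$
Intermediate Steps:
$D = -1$ ($D = 2 - 3 = -1$)
$f{\left(g \right)} = -5 + 2 g$ ($f{\left(g \right)} = \left(g + g\right) - 5 = 2 g - 5 = -5 + 2 g$)
$w{\left(l,n \right)} = - \frac{1}{7} + \frac{l n}{7}$ ($w{\left(l,n \right)} = \frac{n l - 1}{7} = \frac{l n - 1}{7} = \frac{-1 + l n}{7} = - \frac{1}{7} + \frac{l n}{7}$)
$b{\left(C,U \right)} = \frac{U}{- \frac{26}{7} + \frac{10 U}{7}}$ ($b{\left(C,U \right)} = \frac{U}{- \frac{1}{7} + \frac{1}{7} \cdot 5 \left(-5 + 2 U\right)} = \frac{U}{- \frac{1}{7} + \left(- \frac{25}{7} + \frac{10 U}{7}\right)} = \frac{U}{- \frac{26}{7} + \frac{10 U}{7}}$)
$b{\left(-163,66 \right)} - 13772 = \frac{7}{2} \cdot 66 \frac{1}{-13 + 5 \cdot 66} - 13772 = \frac{7}{2} \cdot 66 \frac{1}{-13 + 330} - 13772 = \frac{7}{2} \cdot 66 \cdot \frac{1}{317} - 13772 = \frac{231}{317} - 13772 = - \frac{4365493}{317}$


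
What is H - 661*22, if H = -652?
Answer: -15194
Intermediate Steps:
H - 661*22 = -652 - 661*22 = -652 - 14542 = -15194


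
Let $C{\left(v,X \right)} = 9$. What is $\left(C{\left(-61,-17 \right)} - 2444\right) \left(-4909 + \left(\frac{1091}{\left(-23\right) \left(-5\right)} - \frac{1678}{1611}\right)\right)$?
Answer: $\frac{442147910698}{37053} \approx 1.1933 \cdot 10^{7}$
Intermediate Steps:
$\left(C{\left(-61,-17 \right)} - 2444\right) \left(-4909 + \left(\frac{1091}{\left(-23\right) \left(-5\right)} - \frac{1678}{1611}\right)\right) = \left(9 - 2444\right) \left(-4909 + \left(\frac{1091}{\left(-23\right) \left(-5\right)} - \frac{1678}{1611}\right)\right) = - 2435 \left(-4909 + \left(\frac{1091}{115} - \frac{1678}{1611}\right)\right) = - 2435 \left(-4909 + \frac{1564631}{185265}\right) = \left(-2435\right) \left(- \frac{907901254}{185265}\right) = \frac{442147910698}{37053}$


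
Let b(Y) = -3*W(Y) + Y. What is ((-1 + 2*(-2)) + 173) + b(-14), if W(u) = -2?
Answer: 160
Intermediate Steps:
b(Y) = 6 + Y (b(Y) = -3*(-2) + Y = 6 + Y)
((-1 + 2*(-2)) + 173) + b(-14) = ((-1 + 2*(-2)) + 173) + (6 - 14) = ((-1 - 4) + 173) - 8 = (-5 + 173) - 8 = 168 - 8 = 160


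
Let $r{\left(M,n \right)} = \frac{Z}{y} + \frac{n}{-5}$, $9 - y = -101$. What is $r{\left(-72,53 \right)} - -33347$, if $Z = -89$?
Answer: $\frac{733383}{22} \approx 33336.0$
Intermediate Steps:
$y = 110$ ($y = 9 - -101 = 9 + 101 = 110$)
$r{\left(M,n \right)} = - \frac{89}{110} - \frac{n}{5}$ ($r{\left(M,n \right)} = - \frac{89}{110} + \frac{n}{-5} = \left(-89\right) \frac{1}{110} + n \left(- \frac{1}{5}\right) = - \frac{89}{110} - \frac{n}{5}$)
$r{\left(-72,53 \right)} - -33347 = \left(- \frac{89}{110} - \frac{53}{5}\right) - -33347 = \left(- \frac{89}{110} - \frac{53}{5}\right) + 33347 = - \frac{251}{22} + 33347 = \frac{733383}{22}$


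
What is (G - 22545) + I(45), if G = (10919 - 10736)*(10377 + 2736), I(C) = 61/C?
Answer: 106971091/45 ≈ 2.3771e+6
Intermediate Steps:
G = 2399679 (G = 183*13113 = 2399679)
(G - 22545) + I(45) = (2399679 - 22545) + 61/45 = 2377134 + 61*(1/45) = 2377134 + 61/45 = 106971091/45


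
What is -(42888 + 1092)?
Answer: -43980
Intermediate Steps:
-(42888 + 1092) = -1*43980 = -43980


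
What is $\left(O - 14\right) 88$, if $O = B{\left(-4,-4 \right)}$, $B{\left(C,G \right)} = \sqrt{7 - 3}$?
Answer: $-1056$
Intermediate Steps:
$B{\left(C,G \right)} = 2$ ($B{\left(C,G \right)} = \sqrt{4} = 2$)
$O = 2$
$\left(O - 14\right) 88 = \left(2 - 14\right) 88 = \left(-12\right) 88 = -1056$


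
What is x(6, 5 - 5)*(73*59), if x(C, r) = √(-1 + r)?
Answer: 4307*I ≈ 4307.0*I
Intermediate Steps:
x(6, 5 - 5)*(73*59) = √(-1 + (5 - 5))*(73*59) = √(-1 + 0)*4307 = √(-1)*4307 = I*4307 = 4307*I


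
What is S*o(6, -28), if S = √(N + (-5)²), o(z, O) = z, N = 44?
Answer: 6*√69 ≈ 49.840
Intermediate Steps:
S = √69 (S = √(44 + (-5)²) = √(44 + 25) = √69 ≈ 8.3066)
S*o(6, -28) = √69*6 = 6*√69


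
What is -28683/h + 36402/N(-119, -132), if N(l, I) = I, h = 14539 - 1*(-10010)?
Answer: -49856603/180026 ≈ -276.94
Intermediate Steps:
h = 24549 (h = 14539 + 10010 = 24549)
-28683/h + 36402/N(-119, -132) = -28683/24549 + 36402/(-132) = -28683*1/24549 + 36402*(-1/132) = -9561/8183 - 6067/22 = -49856603/180026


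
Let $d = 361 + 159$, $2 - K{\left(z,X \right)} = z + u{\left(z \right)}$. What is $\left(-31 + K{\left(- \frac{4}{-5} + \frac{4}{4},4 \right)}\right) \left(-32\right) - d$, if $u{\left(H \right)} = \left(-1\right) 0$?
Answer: $\frac{2328}{5} \approx 465.6$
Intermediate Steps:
$u{\left(H \right)} = 0$
$K{\left(z,X \right)} = 2 - z$ ($K{\left(z,X \right)} = 2 - \left(z + 0\right) = 2 - z$)
$d = 520$
$\left(-31 + K{\left(- \frac{4}{-5} + \frac{4}{4},4 \right)}\right) \left(-32\right) - d = \left(-31 - \left(-2 + 1 + \frac{4}{5}\right)\right) \left(-32\right) - 520 = \left(-31 + \left(2 - \left(\frac{4}{5} + 1\right)\right)\right) \left(-32\right) - 520 = \left(-31 + \left(2 - \frac{9}{5}\right)\right) \left(-32\right) - 520 = \left(-31 + \frac{1}{5}\right) \left(-32\right) - 520 = \left(- \frac{154}{5}\right) \left(-32\right) - 520 = \frac{4928}{5} - 520 = \frac{2328}{5}$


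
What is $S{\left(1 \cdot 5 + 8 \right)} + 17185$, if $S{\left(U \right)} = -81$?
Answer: $17104$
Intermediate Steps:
$S{\left(1 \cdot 5 + 8 \right)} + 17185 = -81 + 17185 = 17104$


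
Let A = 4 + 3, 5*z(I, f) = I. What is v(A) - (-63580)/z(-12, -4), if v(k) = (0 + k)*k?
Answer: -79328/3 ≈ -26443.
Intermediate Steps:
z(I, f) = I/5
A = 7
v(k) = k**2 (v(k) = k*k = k**2)
v(A) - (-63580)/z(-12, -4) = 7**2 - (-63580)/((1/5)*(-12)) = 49 - (-63580)/(-12/5) = 49 - (-63580)*(-5)/12 = 49 - 170*935/6 = 49 - 79475/3 = -79328/3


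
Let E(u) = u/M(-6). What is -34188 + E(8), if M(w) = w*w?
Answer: -307690/9 ≈ -34188.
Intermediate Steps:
M(w) = w²
E(u) = u/36 (E(u) = u/((-6)²) = u/36)
-34188 + E(8) = -34188 + (1/36)*8 = -34188 + 2/9 = -307690/9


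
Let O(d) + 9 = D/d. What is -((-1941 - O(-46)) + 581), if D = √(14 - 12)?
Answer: 1351 - √2/46 ≈ 1351.0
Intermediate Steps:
D = √2 ≈ 1.4142
O(d) = -9 + √2/d
-((-1941 - O(-46)) + 581) = -((-1941 - (-9 + √2/(-46))) + 581) = -((-1941 - (-9 + √2*(-1/46))) + 581) = -((-1941 - (-9 - √2/46)) + 581) = -((-1941 + (9 + √2/46)) + 581) = -((-1932 + √2/46) + 581) = -(-1351 + √2/46) = 1351 - √2/46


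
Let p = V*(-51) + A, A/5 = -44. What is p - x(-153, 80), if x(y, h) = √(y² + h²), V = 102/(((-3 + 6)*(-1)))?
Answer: 1514 - √29809 ≈ 1341.3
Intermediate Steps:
A = -220 (A = 5*(-44) = -220)
V = -34 (V = 102/((3*(-1))) = 102/(-3) = 102*(-⅓) = -34)
p = 1514 (p = -34*(-51) - 220 = 1734 - 220 = 1514)
x(y, h) = √(h² + y²)
p - x(-153, 80) = 1514 - √(80² + (-153)²) = 1514 - √(6400 + 23409) = 1514 - √29809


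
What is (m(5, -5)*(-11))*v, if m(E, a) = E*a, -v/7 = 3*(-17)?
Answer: 98175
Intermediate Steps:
v = 357 (v = -21*(-17) = -7*(-51) = 357)
(m(5, -5)*(-11))*v = ((5*(-5))*(-11))*357 = -25*(-11)*357 = 275*357 = 98175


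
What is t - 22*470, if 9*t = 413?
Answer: -92647/9 ≈ -10294.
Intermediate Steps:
t = 413/9 (t = (⅑)*413 = 413/9 ≈ 45.889)
t - 22*470 = 413/9 - 22*470 = 413/9 - 10340 = -92647/9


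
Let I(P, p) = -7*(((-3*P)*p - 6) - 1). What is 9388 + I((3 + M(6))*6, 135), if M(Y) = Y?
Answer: 162527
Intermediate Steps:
I(P, p) = 49 + 21*P*p (I(P, p) = -7*((-3*P*p - 6) - 1) = -7*((-6 - 3*P*p) - 1) = -7*(-7 - 3*P*p) = 49 + 21*P*p)
9388 + I((3 + M(6))*6, 135) = 9388 + (49 + 21*((3 + 6)*6)*135) = 9388 + (49 + 21*(9*6)*135) = 9388 + (49 + 21*54*135) = 9388 + (49 + 153090) = 9388 + 153139 = 162527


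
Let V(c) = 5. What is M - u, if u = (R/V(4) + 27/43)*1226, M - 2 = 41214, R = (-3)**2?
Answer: 8221468/215 ≈ 38239.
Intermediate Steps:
R = 9
M = 41216 (M = 2 + 41214 = 41216)
u = 639972/215 (u = (9/5 + 27/43)*1226 = (522/215)*1226 = 639972/215 ≈ 2976.6)
M - u = 41216 - 1*639972/215 = 41216 - 639972/215 = 8221468/215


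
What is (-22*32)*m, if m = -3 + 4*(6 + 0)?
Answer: -14784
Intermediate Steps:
m = 21 (m = -3 + 4*6 = -3 + 24 = 21)
(-22*32)*m = -22*32*21 = -704*21 = -14784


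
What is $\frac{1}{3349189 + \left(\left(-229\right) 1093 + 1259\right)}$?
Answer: $\frac{1}{3100151} \approx 3.2257 \cdot 10^{-7}$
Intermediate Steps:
$\frac{1}{3349189 + \left(\left(-229\right) 1093 + 1259\right)} = \frac{1}{3349189 + \left(-250297 + 1259\right)} = \frac{1}{3349189 - 249038} = \frac{1}{3100151}$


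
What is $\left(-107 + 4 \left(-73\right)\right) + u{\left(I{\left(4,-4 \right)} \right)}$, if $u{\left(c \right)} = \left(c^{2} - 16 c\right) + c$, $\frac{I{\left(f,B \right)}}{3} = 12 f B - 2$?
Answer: $347055$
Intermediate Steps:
$I{\left(f,B \right)} = -6 + 36 B f$ ($I{\left(f,B \right)} = 3 \left(12 f B - 2\right) = 3 \left(12 B f - 2\right) = 3 \left(-2 + 12 B f\right) = -6 + 36 B f$)
$u{\left(c \right)} = c^{2} - 15 c$
$\left(-107 + 4 \left(-73\right)\right) + u{\left(I{\left(4,-4 \right)} \right)} = \left(-107 + 4 \left(-73\right)\right) + \left(-6 + 36 \left(-4\right) 4\right) \left(-15 + \left(-6 + 36 \left(-4\right) 4\right)\right) = \left(-107 - 292\right) + \left(-6 - 576\right) \left(-15 - 582\right) = -399 - 582 \left(-15 - 582\right) = -399 - -347454 = -399 + 347454 = 347055$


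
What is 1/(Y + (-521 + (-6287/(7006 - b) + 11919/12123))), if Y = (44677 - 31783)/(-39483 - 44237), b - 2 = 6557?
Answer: -3600611820/1923575440369 ≈ -0.0018718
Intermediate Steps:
b = 6559 (b = 2 + 6557 = 6559)
Y = -921/5980 (Y = 12894/(-83720) = 12894*(-1/83720) = -921/5980 ≈ -0.15401)
1/(Y + (-521 + (-6287/(7006 - b) + 11919/12123))) = 1/(-921/5980 + (-521 + (-6287/(7006 - 1*6559) + 11919/12123))) = 1/(-921/5980 + (-521 + (-6287/(7006 - 6559) + 11919*(1/12123)))) = 1/(-921/5980 + (-521 + (-6287/447 + 3973/4041))) = 1/(-921/5980 + (-521 - 7876612/602109)) = 1/(-921/5980 - 321575401/602109) = 1/(-1923575440369/3600611820) = -3600611820/1923575440369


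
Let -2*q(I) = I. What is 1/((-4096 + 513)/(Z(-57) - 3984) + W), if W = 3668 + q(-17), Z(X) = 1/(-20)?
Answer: 159362/586037713 ≈ 0.00027193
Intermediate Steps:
Z(X) = -1/20
q(I) = -I/2
W = 7353/2 (W = 3668 - ½*(-17) = 3668 + 17/2 = 7353/2 ≈ 3676.5)
1/((-4096 + 513)/(Z(-57) - 3984) + W) = 1/((-4096 + 513)/(-1/20 - 3984) + 7353/2) = 1/(-3583/(-79681/20) + 7353/2) = 1/(-3583*(-20/79681) + 7353/2) = 1/(71660/79681 + 7353/2) = 1/(586037713/159362) = 159362/586037713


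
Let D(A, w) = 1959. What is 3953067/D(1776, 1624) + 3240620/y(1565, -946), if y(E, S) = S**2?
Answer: 295334273496/146095037 ≈ 2021.5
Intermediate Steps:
3953067/D(1776, 1624) + 3240620/y(1565, -946) = 3953067/1959 + 3240620/((-946)**2) = 3953067*(1/1959) + 3240620/894916 = 1317689/653 + 3240620*(1/894916) = 1317689/653 + 810155/223729 = 295334273496/146095037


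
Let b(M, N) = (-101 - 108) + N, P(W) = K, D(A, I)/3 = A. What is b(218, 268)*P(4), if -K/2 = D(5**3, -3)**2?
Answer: -16593750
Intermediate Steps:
D(A, I) = 3*A
K = -281250 (K = -2*(3*5**3)**2 = -2*(3*125)**2 = -2*375**2 = -2*140625 = -281250)
P(W) = -281250
b(M, N) = -209 + N
b(218, 268)*P(4) = (-209 + 268)*(-281250) = 59*(-281250) = -16593750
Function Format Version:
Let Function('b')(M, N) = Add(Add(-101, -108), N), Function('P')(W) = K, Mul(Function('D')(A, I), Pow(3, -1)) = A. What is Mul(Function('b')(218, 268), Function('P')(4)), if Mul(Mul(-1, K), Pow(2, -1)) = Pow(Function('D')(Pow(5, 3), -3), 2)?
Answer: -16593750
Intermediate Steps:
Function('D')(A, I) = Mul(3, A)
K = -281250 (K = Mul(-2, Pow(Mul(3, Pow(5, 3)), 2)) = Mul(-2, Pow(Mul(3, 125), 2)) = Mul(-2, Pow(375, 2)) = Mul(-2, 140625) = -281250)
Function('P')(W) = -281250
Function('b')(M, N) = Add(-209, N)
Mul(Function('b')(218, 268), Function('P')(4)) = Mul(Add(-209, 268), -281250) = Mul(59, -281250) = -16593750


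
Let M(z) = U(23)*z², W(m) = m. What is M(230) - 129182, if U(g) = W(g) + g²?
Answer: 29071618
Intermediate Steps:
U(g) = g + g²
M(z) = 552*z² (M(z) = (23*(1 + 23))*z² = (23*24)*z² = 552*z²)
M(230) - 129182 = 552*230² - 129182 = 552*52900 - 129182 = 29200800 - 129182 = 29071618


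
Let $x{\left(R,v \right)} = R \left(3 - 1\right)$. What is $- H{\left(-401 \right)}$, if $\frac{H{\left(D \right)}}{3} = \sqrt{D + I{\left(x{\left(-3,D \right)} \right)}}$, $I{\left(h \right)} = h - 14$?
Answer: $- 3 i \sqrt{421} \approx - 61.555 i$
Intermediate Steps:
$x{\left(R,v \right)} = 2 R$ ($x{\left(R,v \right)} = R 2 = 2 R$)
$I{\left(h \right)} = -14 + h$
$H{\left(D \right)} = 3 \sqrt{-20 + D}$ ($H{\left(D \right)} = 3 \sqrt{D + \left(-14 + 2 \left(-3\right)\right)} = 3 \sqrt{D - 20} = 3 \sqrt{-20 + D}$)
$- H{\left(-401 \right)} = - 3 \sqrt{-20 - 401} = - 3 \sqrt{-421} = - 3 i \sqrt{421}$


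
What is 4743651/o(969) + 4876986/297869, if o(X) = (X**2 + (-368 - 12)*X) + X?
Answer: 1400402748593/56764895330 ≈ 24.670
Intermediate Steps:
o(X) = X**2 - 379*X (o(X) = (X**2 - 380*X) + X = X**2 - 379*X)
4743651/o(969) + 4876986/297869 = 4743651/((969*(-379 + 969))) + 4876986/297869 = 4743651/((969*590)) + 4876986*(1/297869) = 4743651/571710 + 4876986/297869 = 4743651*(1/571710) + 4876986/297869 = 1581217/190570 + 4876986/297869 = 1400402748593/56764895330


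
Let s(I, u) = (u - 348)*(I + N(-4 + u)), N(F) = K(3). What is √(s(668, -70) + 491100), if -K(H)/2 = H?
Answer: 4*√13399 ≈ 463.02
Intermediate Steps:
K(H) = -2*H
N(F) = -6 (N(F) = -2*3 = -6)
s(I, u) = (-348 + u)*(-6 + I) (s(I, u) = (u - 348)*(I - 6) = (-348 + u)*(-6 + I))
√(s(668, -70) + 491100) = √((2088 - 348*668 - 6*(-70) + 668*(-70)) + 491100) = √((2088 - 232464 + 420 - 46760) + 491100) = √(-276716 + 491100) = √214384 = 4*√13399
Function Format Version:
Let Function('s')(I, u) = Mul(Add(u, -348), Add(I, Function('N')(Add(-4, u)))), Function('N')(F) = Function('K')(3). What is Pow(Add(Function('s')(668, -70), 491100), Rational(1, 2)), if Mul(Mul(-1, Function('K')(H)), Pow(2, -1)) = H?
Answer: Mul(4, Pow(13399, Rational(1, 2))) ≈ 463.02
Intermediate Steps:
Function('K')(H) = Mul(-2, H)
Function('N')(F) = -6 (Function('N')(F) = Mul(-2, 3) = -6)
Function('s')(I, u) = Mul(Add(-348, u), Add(-6, I)) (Function('s')(I, u) = Mul(Add(u, -348), Add(I, -6)) = Mul(Add(-348, u), Add(-6, I)))
Pow(Add(Function('s')(668, -70), 491100), Rational(1, 2)) = Pow(Add(Add(2088, Mul(-348, 668), Mul(-6, -70), Mul(668, -70)), 491100), Rational(1, 2)) = Pow(Add(Add(2088, -232464, 420, -46760), 491100), Rational(1, 2)) = Pow(Add(-276716, 491100), Rational(1, 2)) = Pow(214384, Rational(1, 2)) = Mul(4, Pow(13399, Rational(1, 2)))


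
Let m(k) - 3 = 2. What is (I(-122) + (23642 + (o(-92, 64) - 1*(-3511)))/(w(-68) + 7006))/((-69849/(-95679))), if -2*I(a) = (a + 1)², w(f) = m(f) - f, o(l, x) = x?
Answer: -367085612785/36626746 ≈ -10022.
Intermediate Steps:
m(k) = 5 (m(k) = 3 + 2 = 5)
w(f) = 5 - f
I(a) = -(1 + a)²/2 (I(a) = -(a + 1)²/2 = -(1 + a)²/2)
(I(-122) + (23642 + (o(-92, 64) - 1*(-3511)))/(w(-68) + 7006))/((-69849/(-95679))) = (-(1 - 122)²/2 + (23642 + (64 - 1*(-3511)))/((5 - 1*(-68)) + 7006))/((-69849/(-95679))) = (-½*(-121)² + (23642 + (64 + 3511))/((5 + 68) + 7006))/((-69849*(-1/95679))) = (-½*14641 + (23642 + 3575)/(73 + 7006))/(7761/10631) = (-14641/2 + 27217/7079)*(10631/7761) = -103589205/14158*10631/7761 = -367085612785/36626746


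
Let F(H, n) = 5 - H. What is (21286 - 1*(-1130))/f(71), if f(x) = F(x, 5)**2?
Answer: 1868/363 ≈ 5.1460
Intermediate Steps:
f(x) = (5 - x)**2
(21286 - 1*(-1130))/f(71) = (21286 - 1*(-1130))/((-5 + 71)**2) = (21286 + 1130)/(66**2) = 22416/4356 = 22416*(1/4356) = 1868/363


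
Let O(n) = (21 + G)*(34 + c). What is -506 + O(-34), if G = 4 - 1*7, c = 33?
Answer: 700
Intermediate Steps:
G = -3 (G = 4 - 7 = -3)
O(n) = 1206 (O(n) = (21 - 3)*(34 + 33) = 18*67 = 1206)
-506 + O(-34) = -506 + 1206 = 700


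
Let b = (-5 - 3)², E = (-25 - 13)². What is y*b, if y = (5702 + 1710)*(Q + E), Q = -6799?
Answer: -2540240640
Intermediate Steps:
E = 1444 (E = (-38)² = 1444)
y = -39691260 (y = (5702 + 1710)*(-6799 + 1444) = 7412*(-5355) = -39691260)
b = 64 (b = (-8)² = 64)
y*b = -39691260*64 = -2540240640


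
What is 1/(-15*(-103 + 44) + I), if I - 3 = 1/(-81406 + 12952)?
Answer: 68454/60787151 ≈ 0.0011261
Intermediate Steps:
I = 205361/68454 (I = 3 + 1/(-81406 + 12952) = 3 + 1/(-68454) = 3 - 1/68454 = 205361/68454 ≈ 3.0000)
1/(-15*(-103 + 44) + I) = 1/(-15*(-103 + 44) + 205361/68454) = 1/(-15*(-59) + 205361/68454) = 1/(885 + 205361/68454) = 1/(60787151/68454) = 68454/60787151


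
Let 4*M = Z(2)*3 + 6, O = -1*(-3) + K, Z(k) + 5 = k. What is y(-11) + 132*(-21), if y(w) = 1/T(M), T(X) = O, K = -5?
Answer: -5545/2 ≈ -2772.5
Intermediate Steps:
Z(k) = -5 + k
O = -2 (O = -1*(-3) - 5 = 3 - 5 = -2)
M = -¾ (M = ((-5 + 2)*3 + 6)/4 = (-3*3 + 6)/4 = (-9 + 6)/4 = (¼)*(-3) = -¾ ≈ -0.75000)
T(X) = -2
y(w) = -½ (y(w) = 1/(-2) = -½)
y(-11) + 132*(-21) = -½ + 132*(-21) = -½ - 2772 = -5545/2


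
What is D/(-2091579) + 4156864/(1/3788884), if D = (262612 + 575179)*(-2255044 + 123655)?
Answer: 10980703544534836001/697193 ≈ 1.5750e+13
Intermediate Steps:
D = -1785658521699 (D = 837791*(-2131389) = -1785658521699)
D/(-2091579) + 4156864/(1/3788884) = -1785658521699/(-2091579) + 4156864/(1/3788884) = -1785658521699*(-1/2091579) + 4156864/(1/3788884) = 595219507233/697193 + 4156864*3788884 = 595219507233/697193 + 15749875499776 = 10980703544534836001/697193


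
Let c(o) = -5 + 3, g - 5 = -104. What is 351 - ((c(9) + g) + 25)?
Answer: 427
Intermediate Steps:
g = -99 (g = 5 - 104 = -99)
c(o) = -2
351 - ((c(9) + g) + 25) = 351 - ((-2 - 99) + 25) = 351 - (-101 + 25) = 351 - 1*(-76) = 351 + 76 = 427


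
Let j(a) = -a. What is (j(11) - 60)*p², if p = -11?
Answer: -8591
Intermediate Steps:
(j(11) - 60)*p² = (-1*11 - 60)*(-11)² = (-11 - 60)*121 = -71*121 = -8591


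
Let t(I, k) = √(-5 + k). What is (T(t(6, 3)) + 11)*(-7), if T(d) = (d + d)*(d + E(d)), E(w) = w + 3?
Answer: -21 - 42*I*√2 ≈ -21.0 - 59.397*I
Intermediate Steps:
E(w) = 3 + w
T(d) = 2*d*(3 + 2*d) (T(d) = (d + d)*(d + (3 + d)) = (2*d)*(3 + 2*d) = 2*d*(3 + 2*d))
(T(t(6, 3)) + 11)*(-7) = (2*√(-5 + 3)*(3 + 2*√(-5 + 3)) + 11)*(-7) = (2*√(-2)*(3 + 2*√(-2)) + 11)*(-7) = (2*(I*√2)*(3 + 2*(I*√2)) + 11)*(-7) = (2*(I*√2)*(3 + 2*I*√2) + 11)*(-7) = (2*I*√2*(3 + 2*I*√2) + 11)*(-7) = (11 + 2*I*√2*(3 + 2*I*√2))*(-7) = -77 - 14*I*√2*(3 + 2*I*√2)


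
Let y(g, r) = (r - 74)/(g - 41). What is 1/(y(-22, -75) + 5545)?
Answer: 63/349484 ≈ 0.00018027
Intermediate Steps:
y(g, r) = (-74 + r)/(-41 + g)
1/(y(-22, -75) + 5545) = 1/((-74 - 75)/(-41 - 22) + 5545) = 1/(-149/(-63) + 5545) = 1/(-1/63*(-149) + 5545) = 1/(149/63 + 5545) = 1/(349484/63) = 63/349484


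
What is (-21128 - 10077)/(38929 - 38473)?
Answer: -31205/456 ≈ -68.432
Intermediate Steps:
(-21128 - 10077)/(38929 - 38473) = -31205/456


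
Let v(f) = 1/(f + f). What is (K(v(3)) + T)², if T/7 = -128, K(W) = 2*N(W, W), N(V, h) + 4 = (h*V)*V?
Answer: 9531812161/11664 ≈ 8.1720e+5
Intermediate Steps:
N(V, h) = -4 + h*V² (N(V, h) = -4 + (h*V)*V = -4 + (V*h)*V = -4 + h*V²)
v(f) = 1/(2*f)
K(W) = -8 + 2*W³ (K(W) = 2*(-4 + W*W²) = 2*(-4 + W³) = -8 + 2*W³)
T = -896 (T = 7*(-128) = -896)
(K(v(3)) + T)² = ((-8 + 2*((½)/3)³) - 896)² = ((-8 + 2*((½)*(⅓))³) - 896)² = ((-8 + 2*(⅙)³) - 896)² = ((-8 + 2*(1/216)) - 896)² = ((-8 + 1/108) - 896)² = (-863/108 - 896)² = (-97631/108)² = 9531812161/11664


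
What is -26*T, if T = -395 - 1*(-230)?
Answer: 4290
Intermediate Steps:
T = -165 (T = -395 + 230 = -165)
-26*T = -26*(-165) = 4290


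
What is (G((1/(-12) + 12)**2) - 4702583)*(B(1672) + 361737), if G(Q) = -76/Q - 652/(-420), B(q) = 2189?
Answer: -3674606455215383368/2147145 ≈ -1.7114e+12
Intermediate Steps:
G(Q) = 163/105 - 76/Q (G(Q) = -76/Q - 652*(-1/420) = -76/Q + 163/105 = 163/105 - 76/Q)
(G((1/(-12) + 12)**2) - 4702583)*(B(1672) + 361737) = ((163/105 - 76/(1/(-12) + 12)**2) - 4702583)*(2189 + 361737) = ((163/105 - 76/(-1/12 + 12)**2) - 4702583)*363926 = ((163/105 - 76/((143/12)**2)) - 4702583)*363926 = ((163/105 - 76/20449/144) - 4702583)*363926 = ((163/105 - 76*144/20449) - 4702583)*363926 = ((163/105 - 10944/20449) - 4702583)*363926 = (2184067/2147145 - 4702583)*363926 = -10097125391468/2147145*363926 = -3674606455215383368/2147145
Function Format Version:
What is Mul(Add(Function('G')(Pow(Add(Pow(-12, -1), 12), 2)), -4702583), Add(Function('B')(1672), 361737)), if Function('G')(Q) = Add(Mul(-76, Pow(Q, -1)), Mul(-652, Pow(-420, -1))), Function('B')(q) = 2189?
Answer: Rational(-3674606455215383368, 2147145) ≈ -1.7114e+12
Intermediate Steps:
Function('G')(Q) = Add(Rational(163, 105), Mul(-76, Pow(Q, -1))) (Function('G')(Q) = Add(Mul(-76, Pow(Q, -1)), Mul(-652, Rational(-1, 420))) = Add(Mul(-76, Pow(Q, -1)), Rational(163, 105)) = Add(Rational(163, 105), Mul(-76, Pow(Q, -1))))
Mul(Add(Function('G')(Pow(Add(Pow(-12, -1), 12), 2)), -4702583), Add(Function('B')(1672), 361737)) = Mul(Add(Add(Rational(163, 105), Mul(-76, Pow(Pow(Add(Pow(-12, -1), 12), 2), -1))), -4702583), Add(2189, 361737)) = Mul(Add(Add(Rational(163, 105), Mul(-76, Pow(Pow(Add(Rational(-1, 12), 12), 2), -1))), -4702583), 363926) = Mul(Add(Add(Rational(163, 105), Mul(-76, Pow(Pow(Rational(143, 12), 2), -1))), -4702583), 363926) = Mul(Add(Add(Rational(163, 105), Mul(-76, Pow(Rational(20449, 144), -1))), -4702583), 363926) = Mul(Add(Add(Rational(163, 105), Mul(-76, Rational(144, 20449))), -4702583), 363926) = Mul(Add(Add(Rational(163, 105), Rational(-10944, 20449)), -4702583), 363926) = Mul(Add(Rational(2184067, 2147145), -4702583), 363926) = Mul(Rational(-10097125391468, 2147145), 363926) = Rational(-3674606455215383368, 2147145)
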